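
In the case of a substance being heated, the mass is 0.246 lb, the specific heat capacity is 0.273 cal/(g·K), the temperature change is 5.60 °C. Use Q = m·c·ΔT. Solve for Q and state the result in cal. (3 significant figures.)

171 cal

Q is given directly by: Q = mcΔT.
m = 0.246 lb = 0.1116 kg; c = 0.273 cal/(g·K) = 1142 J/(kg·K); ΔT = 5.60 °C = 5.600 K.
Q = 713.7 J  (the unit combination reduces to kg·m²/s² = J)
713.7 J × (1 cal / 4.184 J) = 170.6 cal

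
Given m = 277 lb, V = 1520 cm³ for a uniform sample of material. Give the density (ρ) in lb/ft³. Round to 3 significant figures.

Directly: ρ = m/V.
m = 277 lb = 125.6 kg; V = 1520 cm³ = 0.001520 m³.
ρ = 82661 kg/m³
82661 kg/m³ × (1 lb/ft³ / 16.02 kg/m³) = 5160 lb/ft³

5160 lb/ft³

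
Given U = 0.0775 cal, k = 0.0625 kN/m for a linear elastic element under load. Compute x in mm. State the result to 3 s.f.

102 mm

Rearranging U = ½k·x² for x: x = √(2U/k).
U = 0.0775 cal = 0.3243 J; k = 0.0625 kN/m = 62.50 N/m.
x = 0.1019 m
0.1019 m × (1 mm / 0.001000 m) = 101.9 mm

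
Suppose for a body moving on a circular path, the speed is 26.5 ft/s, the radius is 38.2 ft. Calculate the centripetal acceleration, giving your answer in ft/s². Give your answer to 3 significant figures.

18.4 ft/s²

a is given directly by: a = v²/r.
v = 26.5 ft/s = 8.077 m/s; r = 38.2 ft = 11.64 m.
a = 5.603 m/s²
5.603 m/s² × (1 ft/s² / 0.3048 m/s²) = 18.38 ft/s²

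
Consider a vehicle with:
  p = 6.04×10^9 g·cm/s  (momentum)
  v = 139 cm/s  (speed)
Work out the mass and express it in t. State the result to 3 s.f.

Rearranging: m = p/v.
p = 6.04×10^9 g·cm/s = 60400 kg·m/s; v = 139 cm/s = 1.390 m/s.
m = 43453 kg
43453 kg × (1 t / 1000 kg) = 43.45 t

43.5 t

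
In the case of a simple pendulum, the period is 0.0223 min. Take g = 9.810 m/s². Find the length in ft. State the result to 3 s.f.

1.46 ft

Solving T = 2π√(L/g) for L: L = g·(T/2π)².
T = 0.0223 min = 1.338 s; g = 9.810 m/s².
L = 0.4449 m
0.4449 m × (1 ft / 0.3048 m) = 1.460 ft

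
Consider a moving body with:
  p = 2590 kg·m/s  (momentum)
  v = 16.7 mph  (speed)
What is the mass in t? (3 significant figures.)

0.347 t

Rearranging p = m·v for m: m = p/v.
p = 2590 kg·m/s; v = 16.7 mph = 7.466 m/s.
m = 346.9 kg
346.9 kg × (1 t / 1000 kg) = 0.3469 t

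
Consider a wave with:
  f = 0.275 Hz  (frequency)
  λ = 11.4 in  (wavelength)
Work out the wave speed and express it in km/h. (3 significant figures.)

Directly: v = fλ.
f = 0.275 Hz; λ = 11.4 in = 0.2896 m.
v = 0.07963 m/s
0.07963 m/s × (1 km/h / 0.2778 m/s) = 0.2867 km/h

0.287 km/h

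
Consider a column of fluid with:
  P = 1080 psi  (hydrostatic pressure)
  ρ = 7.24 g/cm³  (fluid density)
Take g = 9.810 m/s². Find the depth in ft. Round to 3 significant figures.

Solving P = ρ·g·h for h: h = P/(ρ·g).
P = 1080 psi = 7.446×10^6 Pa; ρ = 7.24 g/cm³ = 7240 kg/m³; g = 9.810 m/s².
h = 104.8 m
104.8 m × (1 ft / 0.3048 m) = 344.0 ft

344 ft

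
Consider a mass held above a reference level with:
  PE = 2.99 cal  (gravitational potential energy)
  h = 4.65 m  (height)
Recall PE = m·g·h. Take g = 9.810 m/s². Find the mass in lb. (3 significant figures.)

Rearranging PE = m·g·h for m: m = PE/(g·h).
PE = 2.99 cal = 12.51 J; h = 4.65 m; g = 9.810 m/s².
m = 0.2742 kg
0.2742 kg × (1 lb / 0.4536 kg) = 0.6046 lb

0.605 lb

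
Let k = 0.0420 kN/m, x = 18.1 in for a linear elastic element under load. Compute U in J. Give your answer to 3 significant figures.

U is given directly by: U = ½kx².
k = 0.0420 kN/m = 42.00 N/m; x = 18.1 in = 0.4597 m.
U = 4.439 J  (the unit combination reduces to kg·m²/s² = J)

4.44 J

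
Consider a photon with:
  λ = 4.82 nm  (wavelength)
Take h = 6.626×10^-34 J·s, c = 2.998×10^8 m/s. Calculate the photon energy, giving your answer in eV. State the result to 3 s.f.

Directly: E = hc/λ.
λ = 4.82 nm = 4.820×10^-9 m; h = 6.626×10^-34 J·s; c = 2.998×10^8 m/s.
E = 4.121×10^-17 J
4.121×10^-17 J × (1 eV / 1.602×10^-19 J) = 257.2 eV

257 eV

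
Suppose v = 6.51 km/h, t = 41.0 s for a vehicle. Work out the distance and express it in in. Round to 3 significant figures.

Rearranging: d = v·t.
v = 6.51 km/h = 1.808 m/s; t = 41.0 s.
d = 74.14 m
74.14 m × (1 in / 0.02540 m) = 2919 in

2920 in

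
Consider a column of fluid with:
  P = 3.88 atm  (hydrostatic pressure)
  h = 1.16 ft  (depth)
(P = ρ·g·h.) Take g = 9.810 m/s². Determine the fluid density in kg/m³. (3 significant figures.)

Solving P = ρ·g·h for ρ: ρ = P/(g·h).
P = 3.88 atm = 3.931×10^5 Pa; h = 1.16 ft = 0.3536 m; g = 9.810 m/s².
ρ = 1.133×10^5 kg/m³

1.13×10^5 kg/m³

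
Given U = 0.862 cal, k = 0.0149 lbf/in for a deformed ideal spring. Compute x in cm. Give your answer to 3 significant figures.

Rearranging: x = √(2U/k).
U = 0.862 cal = 3.607 J; k = 0.0149 lbf/in = 2.609 N/m.
x = 1.663 m
1.663 m × (1 cm / 0.01000 m) = 166.3 cm

166 cm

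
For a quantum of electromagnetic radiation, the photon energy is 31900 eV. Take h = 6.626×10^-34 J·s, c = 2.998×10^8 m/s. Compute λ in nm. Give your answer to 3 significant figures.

Solving E = h·c/λ for λ: λ = hc/E.
E = 31900 eV = 5.111×10^-15 J; h = 6.626×10^-34 J·s; c = 2.998×10^8 m/s.
λ = 3.887×10^-11 m
3.887×10^-11 m × (1 nm / 1.000×10^-9 m) = 0.03887 nm

0.0389 nm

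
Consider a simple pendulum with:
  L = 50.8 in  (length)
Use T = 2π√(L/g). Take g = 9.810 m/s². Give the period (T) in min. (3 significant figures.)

0.0380 min

Directly: T = 2π√(L/g).
L = 50.8 in = 1.290 m; g = 9.810 m/s².
T = 2.279 s
2.279 s × (1 min / 60.00 s) = 0.03798 min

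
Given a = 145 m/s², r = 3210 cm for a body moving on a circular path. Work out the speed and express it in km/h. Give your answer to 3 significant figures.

Rearranging: v = √(a·r).
a = 145 m/s²; r = 3210 cm = 32.10 m.
v = 68.22 m/s
68.22 m/s × (1 km/h / 0.2778 m/s) = 245.6 km/h

246 km/h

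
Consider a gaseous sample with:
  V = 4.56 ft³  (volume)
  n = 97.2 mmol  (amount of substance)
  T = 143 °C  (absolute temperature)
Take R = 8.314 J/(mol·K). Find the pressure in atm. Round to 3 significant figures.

Directly: P = nRT/V.
V = 4.56 ft³ = 0.1291 m³; n = 97.2 mmol = 0.09720 mol; T = 143 °C = 416.1 K; R = 8.314 J/(mol·K).
P = 2604 Pa
2604 Pa × (1 atm / 1.013×10^5 Pa) = 0.02570 atm

0.0257 atm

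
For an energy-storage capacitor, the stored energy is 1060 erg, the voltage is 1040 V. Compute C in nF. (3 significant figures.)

0.196 nF

Rearranging E = ½C·V² for C: C = 2E/V².
E = 1060 erg = 1.060×10^-4 J; V = 1040 V.
C = 1.960×10^-10 F
1.960×10^-10 F × (1 nF / 1.000×10^-9 F) = 0.1960 nF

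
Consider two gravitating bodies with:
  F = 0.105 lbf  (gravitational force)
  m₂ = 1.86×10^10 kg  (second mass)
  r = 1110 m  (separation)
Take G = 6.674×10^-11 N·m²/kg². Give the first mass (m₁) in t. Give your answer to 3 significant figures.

464 t

Rearranging F = G·m₁·m₂/r² for m₁: m₁ = F·r²/(G·m₂).
F = 0.105 lbf = 0.4671 N; m₂ = 1.86×10^10 kg; r = 1110 m; G = 6.674×10^-11 N·m²/kg².
m₁ = 4.636×10^5 kg
4.636×10^5 kg × (1 t / 1000 kg) = 463.6 t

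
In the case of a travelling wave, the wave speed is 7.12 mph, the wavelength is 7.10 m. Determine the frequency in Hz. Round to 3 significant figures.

Solving v = f·λ for f: f = v/λ.
v = 7.12 mph = 3.183 m/s; λ = 7.10 m.
f = 0.4483 Hz

0.448 Hz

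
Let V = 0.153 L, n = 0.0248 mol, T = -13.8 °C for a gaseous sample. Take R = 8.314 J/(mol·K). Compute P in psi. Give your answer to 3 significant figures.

50.7 psi

P is given directly by: P = nRT/V.
V = 0.153 L = 1.530×10^-4 m³; n = 0.0248 mol; T = -13.8 °C = 259.3 K; R = 8.314 J/(mol·K).
P = 3.495×10^5 Pa  (the unit combination reduces to kg/(m·s²) = Pa)
3.495×10^5 Pa × (1 psi / 6895 Pa) = 50.69 psi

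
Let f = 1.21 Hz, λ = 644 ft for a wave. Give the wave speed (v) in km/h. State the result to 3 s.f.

Directly: v = fλ.
f = 1.21 Hz; λ = 644 ft = 196.3 m.
v = 237.5 m/s
237.5 m/s × (1 km/h / 0.2778 m/s) = 855.0 km/h

855 km/h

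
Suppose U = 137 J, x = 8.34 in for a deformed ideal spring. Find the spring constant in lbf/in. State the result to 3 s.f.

Rearranging: k = 2U/x².
U = 137 J; x = 8.34 in = 0.2118 m.
k = 6106 N/m
6106 N/m × (1 lbf/in / 175.1 N/m) = 34.87 lbf/in

34.9 lbf/in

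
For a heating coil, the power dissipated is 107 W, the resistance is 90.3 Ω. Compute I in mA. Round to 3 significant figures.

1090 mA

Solving P = I²R for I: I = √(P/R).
P = 107 W; R = 90.3 Ω.
I = 1.089 A
1.089 A × (1 mA / 0.001000 A) = 1089 mA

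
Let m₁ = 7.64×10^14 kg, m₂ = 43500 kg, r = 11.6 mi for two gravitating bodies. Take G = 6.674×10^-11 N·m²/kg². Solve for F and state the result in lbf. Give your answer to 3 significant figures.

1.43 lbf

From Newton's law of gravitation: F = Gm₁m₂/r².
m₁ = 7.64×10^14 kg; m₂ = 43500 kg; r = 11.6 mi = 18668 m; G = 6.674×10^-11 N·m²/kg².
F = 6.364 N  (the unit combination reduces to kg·m/s² = N)
6.364 N × (1 lbf / 4.448 N) = 1.431 lbf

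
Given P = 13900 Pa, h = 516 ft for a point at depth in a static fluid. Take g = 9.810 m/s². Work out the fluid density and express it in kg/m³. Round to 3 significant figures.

9.01 kg/m³

Rearranging P = ρ·g·h for ρ: ρ = P/(g·h).
P = 13900 Pa; h = 516 ft = 157.3 m; g = 9.810 m/s².
ρ = 9.009 kg/m³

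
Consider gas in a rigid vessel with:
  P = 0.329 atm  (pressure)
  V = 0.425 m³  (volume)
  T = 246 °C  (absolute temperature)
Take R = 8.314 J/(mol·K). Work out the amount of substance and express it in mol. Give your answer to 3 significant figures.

3.28 mol

Rearranging: n = PV/(RT).
P = 0.329 atm = 33336 Pa; V = 0.425 m³; T = 246 °C = 519.1 K; R = 8.314 J/(mol·K).
n = 3.282 mol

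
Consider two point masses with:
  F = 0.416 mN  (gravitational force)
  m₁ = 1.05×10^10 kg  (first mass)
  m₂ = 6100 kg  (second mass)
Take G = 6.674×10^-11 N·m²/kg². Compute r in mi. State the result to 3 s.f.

1.99 mi

Solving F = G·m₁·m₂/r² for r: r = √(G·m₁m₂/F).
F = 0.416 mN = 4.160×10^-4 N; m₁ = 1.05×10^10 kg; m₂ = 6100 kg; G = 6.674×10^-11 N·m²/kg².
r = 3206 m
3206 m × (1 mi / 1609 m) = 1.992 mi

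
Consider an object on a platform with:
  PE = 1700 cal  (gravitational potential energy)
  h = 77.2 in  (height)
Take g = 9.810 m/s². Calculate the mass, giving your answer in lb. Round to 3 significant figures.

Rearranging PE = m·g·h for m: m = PE/(g·h).
PE = 1700 cal = 7113 J; h = 77.2 in = 1.961 m; g = 9.810 m/s².
m = 369.8 kg
369.8 kg × (1 lb / 0.4536 kg) = 815.2 lb

815 lb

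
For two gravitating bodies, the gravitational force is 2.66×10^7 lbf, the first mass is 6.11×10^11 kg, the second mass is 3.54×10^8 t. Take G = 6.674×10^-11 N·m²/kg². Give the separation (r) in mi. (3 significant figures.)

0.217 mi

Rearranging: r = √(G·m₁m₂/F).
F = 2.66×10^7 lbf = 1.183×10^8 N; m₁ = 6.11×10^11 kg; m₂ = 3.54×10^8 t = 3.540×10^11 kg; G = 6.674×10^-11 N·m²/kg².
r = 349.3 m
349.3 m × (1 mi / 1609 m) = 0.2170 mi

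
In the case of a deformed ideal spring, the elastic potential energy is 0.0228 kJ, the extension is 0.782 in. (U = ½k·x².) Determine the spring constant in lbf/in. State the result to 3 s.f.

660 lbf/in

Rearranging: k = 2U/x².
U = 0.0228 kJ = 22.80 J; x = 0.782 in = 0.01986 m.
k = 1.156×10^5 N/m
1.156×10^5 N/m × (1 lbf/in / 175.1 N/m) = 660.0 lbf/in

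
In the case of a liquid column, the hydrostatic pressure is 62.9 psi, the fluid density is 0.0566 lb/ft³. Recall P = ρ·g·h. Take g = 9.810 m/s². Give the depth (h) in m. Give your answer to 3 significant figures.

48800 m

Rearranging P = ρ·g·h for h: h = P/(ρ·g).
P = 62.9 psi = 4.337×10^5 Pa; ρ = 0.0566 lb/ft³ = 0.9066 kg/m³; g = 9.810 m/s².
h = 48760 m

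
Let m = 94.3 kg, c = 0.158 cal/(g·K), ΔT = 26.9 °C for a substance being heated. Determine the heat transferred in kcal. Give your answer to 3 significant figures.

401 kcal

Q is given directly by: Q = mcΔT.
m = 94.3 kg; c = 0.158 cal/(g·K) = 661.1 J/(kg·K); ΔT = 26.9 °C = 26.90 K.
Q = 1.677×10^6 J
1.677×10^6 J × (1 kcal / 4184 J) = 400.8 kcal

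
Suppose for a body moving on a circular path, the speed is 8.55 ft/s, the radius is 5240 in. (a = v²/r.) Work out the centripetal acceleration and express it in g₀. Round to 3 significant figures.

0.00520 g₀

Directly: a = v²/r.
v = 8.55 ft/s = 2.606 m/s; r = 5240 in = 133.1 m.
a = 0.05103 m/s²
0.05103 m/s² × (1 g₀ / 9.807 m/s²) = 0.005203 g₀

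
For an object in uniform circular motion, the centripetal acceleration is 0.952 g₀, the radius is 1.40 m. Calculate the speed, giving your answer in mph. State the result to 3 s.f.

Rearranging a = v²/r for v: v = √(a·r).
a = 0.952 g₀ = 9.336 m/s²; r = 1.40 m.
v = 3.615 m/s
3.615 m/s × (1 mph / 0.4470 m/s) = 8.087 mph

8.09 mph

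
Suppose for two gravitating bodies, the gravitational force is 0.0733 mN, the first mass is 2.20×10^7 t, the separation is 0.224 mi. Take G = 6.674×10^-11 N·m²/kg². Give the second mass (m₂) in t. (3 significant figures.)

From Newton's law of gravitation: m₂ = F·r²/(G·m₁).
F = 0.0733 mN = 7.330×10^-5 N; m₁ = 2.20×10^7 t = 2.200×10^10 kg; r = 0.224 mi = 360.5 m; G = 6.674×10^-11 N·m²/kg².
m₂ = 6.488 kg
6.488 kg × (1 t / 1000 kg) = 0.006488 t

0.00649 t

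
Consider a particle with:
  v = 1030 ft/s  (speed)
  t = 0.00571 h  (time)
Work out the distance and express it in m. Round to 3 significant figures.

6450 m

Rearranging v = d/t for d: d = v·t.
v = 1030 ft/s = 313.9 m/s; t = 0.00571 h = 20.56 s.
d = 6453 m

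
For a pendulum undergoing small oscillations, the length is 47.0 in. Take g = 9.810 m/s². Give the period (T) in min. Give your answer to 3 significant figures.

0.0365 min

T is given directly by: T = 2π√(L/g).
L = 47.0 in = 1.194 m; g = 9.810 m/s².
T = 2.192 s
2.192 s × (1 min / 60.00 s) = 0.03653 min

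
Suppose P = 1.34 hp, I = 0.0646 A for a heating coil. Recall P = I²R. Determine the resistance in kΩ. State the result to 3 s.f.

239 kΩ

Solving P = I²R for R: R = P/I².
P = 1.34 hp = 999.2 W; I = 0.0646 A.
R = 2.394×10^5 Ω
2.394×10^5 Ω × (1 kΩ / 1000 Ω) = 239.4 kΩ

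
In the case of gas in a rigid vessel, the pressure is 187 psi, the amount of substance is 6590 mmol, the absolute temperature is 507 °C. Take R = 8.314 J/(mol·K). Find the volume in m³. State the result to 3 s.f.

Rearranging: V = nRT/P.
P = 187 psi = 1.289×10^6 Pa; n = 6590 mmol = 6.590 mol; T = 507 °C = 780.1 K; R = 8.314 J/(mol·K).
V = 0.03315 m³

0.0332 m³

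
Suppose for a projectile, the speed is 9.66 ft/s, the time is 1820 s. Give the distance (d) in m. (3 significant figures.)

Solving v = d/t for d: d = v·t.
v = 9.66 ft/s = 2.944 m/s; t = 1820 s.
d = 5359 m

5360 m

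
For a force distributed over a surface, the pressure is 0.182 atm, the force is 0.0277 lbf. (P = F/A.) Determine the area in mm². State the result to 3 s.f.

6.68 mm²

Solving P = F/A for A: A = F/P.
P = 0.182 atm = 18441 Pa; F = 0.0277 lbf = 0.1232 N.
A = 6.682×10^-6 m²
6.682×10^-6 m² × (1 mm² / 1.000×10^-6 m²) = 6.682 mm²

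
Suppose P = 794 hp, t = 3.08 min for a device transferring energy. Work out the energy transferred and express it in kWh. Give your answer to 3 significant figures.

30.4 kWh

Rearranging: W = P·t.
P = 794 hp = 5.921×10^5 W; t = 3.08 min = 184.8 s.
W = 1.094×10^8 J  (the unit combination reduces to kg·m²/s² = J)
1.094×10^8 J × (1 kWh / 3.600×10^6 J) = 30.39 kWh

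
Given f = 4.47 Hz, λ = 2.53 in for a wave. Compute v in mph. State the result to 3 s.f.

Directly: v = fλ.
f = 4.47 Hz; λ = 2.53 in = 0.06426 m.
v = 0.2873 m/s
0.2873 m/s × (1 mph / 0.4470 m/s) = 0.6426 mph

0.643 mph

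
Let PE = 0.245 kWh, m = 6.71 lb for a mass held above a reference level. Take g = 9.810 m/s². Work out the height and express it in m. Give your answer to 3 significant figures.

29500 m

Rearranging: h = PE/(m·g).
PE = 0.245 kWh = 8.820×10^5 J; m = 6.71 lb = 3.044 kg; g = 9.810 m/s².
h = 29540 m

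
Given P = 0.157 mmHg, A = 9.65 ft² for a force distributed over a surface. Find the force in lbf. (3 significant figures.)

4.22 lbf

Solving P = F/A for F: F = P·A.
P = 0.157 mmHg = 20.93 Pa; A = 9.65 ft² = 0.8965 m².
F = 18.77 N  (the unit combination reduces to kg·m/s² = N)
18.77 N × (1 lbf / 4.448 N) = 4.219 lbf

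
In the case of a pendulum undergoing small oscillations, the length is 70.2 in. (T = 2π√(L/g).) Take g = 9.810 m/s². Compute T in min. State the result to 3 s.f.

Directly: T = 2π√(L/g).
L = 70.2 in = 1.783 m; g = 9.810 m/s².
T = 2.679 s
2.679 s × (1 min / 60.00 s) = 0.04465 min

0.0446 min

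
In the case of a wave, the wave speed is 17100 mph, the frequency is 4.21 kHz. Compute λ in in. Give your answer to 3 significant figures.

Solving v = f·λ for λ: λ = v/f.
v = 17100 mph = 7644 m/s; f = 4.21 kHz = 4210 Hz.
λ = 1.816 m
1.816 m × (1 in / 0.02540 m) = 71.49 in

71.5 in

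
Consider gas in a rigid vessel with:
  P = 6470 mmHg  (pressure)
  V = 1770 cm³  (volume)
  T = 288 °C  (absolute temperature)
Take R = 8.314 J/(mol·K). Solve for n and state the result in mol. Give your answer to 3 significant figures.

0.327 mol

From the ideal-gas law: n = PV/(RT).
P = 6470 mmHg = 8.626×10^5 Pa; V = 1770 cm³ = 0.001770 m³; T = 288 °C = 561.1 K; R = 8.314 J/(mol·K).
n = 0.3273 mol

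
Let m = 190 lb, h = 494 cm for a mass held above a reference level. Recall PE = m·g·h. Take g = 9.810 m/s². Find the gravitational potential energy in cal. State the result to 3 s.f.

998 cal

PE is given directly by: PE = mgh.
m = 190 lb = 86.18 kg; h = 494 cm = 4.940 m; g = 9.810 m/s².
PE = 4177 J  (the unit combination reduces to kg·m²/s² = J)
4177 J × (1 cal / 4.184 J) = 998.2 cal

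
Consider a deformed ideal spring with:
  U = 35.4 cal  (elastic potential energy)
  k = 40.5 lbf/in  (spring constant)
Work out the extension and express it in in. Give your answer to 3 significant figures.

Rearranging U = ½k·x² for x: x = √(2U/k).
U = 35.4 cal = 148.1 J; k = 40.5 lbf/in = 7093 N/m.
x = 0.2044 m
0.2044 m × (1 in / 0.02540 m) = 8.046 in

8.05 in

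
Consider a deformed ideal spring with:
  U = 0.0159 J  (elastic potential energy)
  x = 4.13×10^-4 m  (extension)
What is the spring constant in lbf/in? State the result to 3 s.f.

1060 lbf/in

Solving U = ½k·x² for k: k = 2U/x².
U = 0.0159 J; x = 4.13×10^-4 m.
k = 1.864×10^5 N/m
1.864×10^5 N/m × (1 lbf/in / 175.1 N/m) = 1065 lbf/in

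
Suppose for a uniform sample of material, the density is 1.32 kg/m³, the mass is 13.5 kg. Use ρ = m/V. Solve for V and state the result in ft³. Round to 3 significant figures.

361 ft³

Rearranging: V = m/ρ.
ρ = 1.32 kg/m³; m = 13.5 kg.
V = 10.23 m³
10.23 m³ × (1 ft³ / 0.02832 m³) = 361.2 ft³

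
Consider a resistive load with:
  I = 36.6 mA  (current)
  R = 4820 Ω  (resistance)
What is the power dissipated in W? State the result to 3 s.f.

Directly: P = I²R.
I = 36.6 mA = 0.03660 A; R = 4820 Ω.
P = 6.457 W  (the unit combination reduces to kg·m²/s³ = W)

6.46 W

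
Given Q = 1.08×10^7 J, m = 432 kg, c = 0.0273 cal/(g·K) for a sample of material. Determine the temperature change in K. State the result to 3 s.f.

Rearranging Q = m·c·ΔT for ΔT: ΔT = Q/(m·c).
Q = 1.08×10^7 J; m = 432 kg; c = 0.0273 cal/(g·K) = 114.2 J/(kg·K).
ΔT = 218.9 K

219 K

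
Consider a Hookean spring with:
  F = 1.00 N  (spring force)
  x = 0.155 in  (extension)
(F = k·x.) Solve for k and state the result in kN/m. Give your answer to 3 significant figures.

0.254 kN/m

From Hooke's law: k = F/x.
F = 1.00 N; x = 0.155 in = 0.003937 m.
k = 254.0 N/m
254.0 N/m × (1 kN/m / 1000 N/m) = 0.2540 kN/m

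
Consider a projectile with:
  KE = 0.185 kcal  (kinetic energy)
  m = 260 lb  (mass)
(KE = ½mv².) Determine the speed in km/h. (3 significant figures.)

Rearranging KE = ½mv² for v: v = √(2·KE/m).
KE = 0.185 kcal = 774.0 J; m = 260 lb = 117.9 kg.
v = 3.623 m/s
3.623 m/s × (1 km/h / 0.2778 m/s) = 13.04 km/h

13.0 km/h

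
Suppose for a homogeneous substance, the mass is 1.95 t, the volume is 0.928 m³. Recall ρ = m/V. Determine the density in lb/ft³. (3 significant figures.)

Directly: ρ = m/V.
m = 1.95 t = 1950 kg; V = 0.928 m³.
ρ = 2101 kg/m³
2101 kg/m³ × (1 lb/ft³ / 16.02 kg/m³) = 131.2 lb/ft³

131 lb/ft³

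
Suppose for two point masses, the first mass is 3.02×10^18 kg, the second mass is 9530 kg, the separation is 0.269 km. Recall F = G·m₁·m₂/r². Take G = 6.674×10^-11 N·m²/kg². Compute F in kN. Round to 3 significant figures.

From Newton's law of gravitation: F = Gm₁m₂/r².
m₁ = 3.02×10^18 kg; m₂ = 9530 kg; r = 0.269 km = 269.0 m; G = 6.674×10^-11 N·m²/kg².
F = 2.654×10^7 N  (the unit combination reduces to kg·m/s² = N)
2.654×10^7 N × (1 kN / 1000 N) = 26545 kN

26500 kN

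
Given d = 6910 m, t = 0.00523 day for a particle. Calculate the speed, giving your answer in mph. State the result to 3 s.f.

v is given directly by: v = d/t.
d = 6910 m; t = 0.00523 day = 451.9 s.
v = 15.29 m/s
15.29 m/s × (1 mph / 0.4470 m/s) = 34.21 mph

34.2 mph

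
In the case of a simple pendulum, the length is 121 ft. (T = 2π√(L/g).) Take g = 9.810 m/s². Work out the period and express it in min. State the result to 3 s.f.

T is given directly by: T = 2π√(L/g).
L = 121 ft = 36.88 m; g = 9.810 m/s².
T = 12.18 s
12.18 s × (1 min / 60.00 s) = 0.2030 min

0.203 min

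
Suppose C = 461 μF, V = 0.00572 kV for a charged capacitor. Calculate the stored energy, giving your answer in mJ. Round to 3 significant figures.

7.54 mJ

E is given directly by: E = ½CV².
C = 461 μF = 4.610×10^-4 F; V = 0.00572 kV = 5.720 V.
E = 0.007542 J  (the unit combination reduces to kg·m²/s² = J)
0.007542 J × (1 mJ / 0.001000 J) = 7.542 mJ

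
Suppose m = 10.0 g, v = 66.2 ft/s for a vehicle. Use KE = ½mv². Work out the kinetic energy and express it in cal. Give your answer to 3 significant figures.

KE is given directly by: KE = ½mv².
m = 10.0 g = 0.01000 kg; v = 66.2 ft/s = 20.18 m/s.
KE = 2.036 J
2.036 J × (1 cal / 4.184 J) = 0.4865 cal

0.487 cal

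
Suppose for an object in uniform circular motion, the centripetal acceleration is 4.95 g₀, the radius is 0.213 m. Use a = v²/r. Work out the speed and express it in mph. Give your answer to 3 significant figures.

7.19 mph

Solving a = v²/r for v: v = √(a·r).
a = 4.95 g₀ = 48.54 m/s²; r = 0.213 m.
v = 3.216 m/s
3.216 m/s × (1 mph / 0.4470 m/s) = 7.193 mph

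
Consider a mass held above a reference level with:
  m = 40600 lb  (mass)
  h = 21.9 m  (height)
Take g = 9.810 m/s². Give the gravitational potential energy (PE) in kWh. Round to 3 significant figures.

Directly: PE = mgh.
m = 40600 lb = 18416 kg; h = 21.9 m; g = 9.810 m/s².
PE = 3.956×10^6 J  (the unit combination reduces to kg·m²/s² = J)
3.956×10^6 J × (1 kWh / 3.600×10^6 J) = 1.099 kWh

1.10 kWh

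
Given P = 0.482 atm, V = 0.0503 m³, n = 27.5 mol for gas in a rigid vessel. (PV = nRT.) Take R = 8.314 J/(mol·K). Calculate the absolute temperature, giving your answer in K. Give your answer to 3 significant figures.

10.7 K

From the ideal-gas law: T = PV/(nR).
P = 0.482 atm = 48839 Pa; V = 0.0503 m³; n = 27.5 mol; R = 8.314 J/(mol·K).
T = 10.74 K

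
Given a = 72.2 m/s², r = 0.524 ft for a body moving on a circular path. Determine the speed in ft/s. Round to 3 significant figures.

11.1 ft/s

Rearranging: v = √(a·r).
a = 72.2 m/s²; r = 0.524 ft = 0.1597 m.
v = 3.396 m/s
3.396 m/s × (1 ft/s / 0.3048 m/s) = 11.14 ft/s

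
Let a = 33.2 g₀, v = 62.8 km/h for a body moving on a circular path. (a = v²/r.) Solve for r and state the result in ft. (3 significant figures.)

Solving a = v²/r for r: r = v²/a.
a = 33.2 g₀ = 325.6 m/s²; v = 62.8 km/h = 17.44 m/s.
r = 0.9347 m
0.9347 m × (1 ft / 0.3048 m) = 3.066 ft

3.07 ft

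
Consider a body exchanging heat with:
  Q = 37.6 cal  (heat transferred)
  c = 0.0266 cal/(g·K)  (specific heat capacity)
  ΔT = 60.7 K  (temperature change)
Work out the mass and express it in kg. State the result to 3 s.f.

0.0233 kg

Solving Q = m·c·ΔT for m: m = Q/(c·ΔT).
Q = 37.6 cal = 157.3 J; c = 0.0266 cal/(g·K) = 111.3 J/(kg·K); ΔT = 60.7 K.
m = 0.02329 kg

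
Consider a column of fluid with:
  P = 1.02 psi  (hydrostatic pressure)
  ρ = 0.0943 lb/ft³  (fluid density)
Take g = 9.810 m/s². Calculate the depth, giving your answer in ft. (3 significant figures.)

1560 ft

Rearranging P = ρ·g·h for h: h = P/(ρ·g).
P = 1.02 psi = 7033 Pa; ρ = 0.0943 lb/ft³ = 1.511 kg/m³; g = 9.810 m/s².
h = 474.6 m
474.6 m × (1 ft / 0.3048 m) = 1557 ft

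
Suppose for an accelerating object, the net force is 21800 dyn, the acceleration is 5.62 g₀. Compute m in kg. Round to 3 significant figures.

0.00396 kg

Rearranging F = m·a for m: m = F/a.
F = 21800 dyn = 0.2180 N; a = 5.62 g₀ = 55.11 m/s².
m = 0.003955 kg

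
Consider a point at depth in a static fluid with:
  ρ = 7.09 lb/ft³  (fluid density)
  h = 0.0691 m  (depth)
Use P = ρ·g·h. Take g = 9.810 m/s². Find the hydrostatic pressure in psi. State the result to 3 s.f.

P is given directly by: P = ρgh.
ρ = 7.09 lb/ft³ = 113.6 kg/m³; h = 0.0691 m; g = 9.810 m/s².
P = 76.99 Pa  (the unit combination reduces to kg/(m·s²) = Pa)
76.99 Pa × (1 psi / 6895 Pa) = 0.01117 psi

0.0112 psi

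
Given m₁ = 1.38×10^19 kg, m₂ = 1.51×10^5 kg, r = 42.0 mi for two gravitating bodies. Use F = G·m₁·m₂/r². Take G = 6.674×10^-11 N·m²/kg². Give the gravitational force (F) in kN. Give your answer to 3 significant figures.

Directly: F = Gm₁m₂/r².
m₁ = 1.38×10^19 kg; m₂ = 1.51×10^5 kg; r = 42.0 mi = 67592 m; G = 6.674×10^-11 N·m²/kg².
F = 30440 N
30440 N × (1 kN / 1000 N) = 30.44 kN

30.4 kN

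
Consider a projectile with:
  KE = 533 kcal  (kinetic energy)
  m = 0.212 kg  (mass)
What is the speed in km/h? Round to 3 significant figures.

16500 km/h

Rearranging KE = ½mv² for v: v = √(2·KE/m).
KE = 533 kcal = 2.230×10^6 J; m = 0.212 kg.
v = 4587 m/s
4587 m/s × (1 km/h / 0.2778 m/s) = 16512 km/h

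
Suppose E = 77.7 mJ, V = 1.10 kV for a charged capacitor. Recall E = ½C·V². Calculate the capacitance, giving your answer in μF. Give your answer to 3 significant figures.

Rearranging E = ½C·V² for C: C = 2E/V².
E = 77.7 mJ = 0.07770 J; V = 1.10 kV = 1100 V.
C = 1.284×10^-7 F
1.284×10^-7 F × (1 μF / 1.000×10^-6 F) = 0.1284 μF

0.128 μF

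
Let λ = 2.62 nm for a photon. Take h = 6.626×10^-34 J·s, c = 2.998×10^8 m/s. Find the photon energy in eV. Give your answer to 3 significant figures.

473 eV

Directly: E = hc/λ.
λ = 2.62 nm = 2.620×10^-9 m; h = 6.626×10^-34 J·s; c = 2.998×10^8 m/s.
E = 7.582×10^-17 J
7.582×10^-17 J × (1 eV / 1.602×10^-19 J) = 473.2 eV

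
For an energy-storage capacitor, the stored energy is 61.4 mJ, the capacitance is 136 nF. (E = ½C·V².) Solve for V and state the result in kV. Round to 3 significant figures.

Rearranging E = ½C·V² for V: V = √(2E/C).
E = 61.4 mJ = 0.06140 J; C = 136 nF = 1.360×10^-7 F.
V = 950.2 V
950.2 V × (1 kV / 1000 V) = 0.9502 kV

0.950 kV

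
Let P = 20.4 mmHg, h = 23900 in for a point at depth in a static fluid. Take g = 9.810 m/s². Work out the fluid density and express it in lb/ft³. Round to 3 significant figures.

Rearranging: ρ = P/(g·h).
P = 20.4 mmHg = 2720 Pa; h = 23900 in = 607.1 m; g = 9.810 m/s².
ρ = 0.4567 kg/m³
0.4567 kg/m³ × (1 lb/ft³ / 16.02 kg/m³) = 0.02851 lb/ft³

0.0285 lb/ft³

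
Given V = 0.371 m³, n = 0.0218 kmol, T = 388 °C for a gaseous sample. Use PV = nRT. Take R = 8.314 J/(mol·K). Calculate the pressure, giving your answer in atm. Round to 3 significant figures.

P is given directly by: P = nRT/V.
V = 0.371 m³; n = 0.0218 kmol = 21.80 mol; T = 388 °C = 661.1 K; R = 8.314 J/(mol·K).
P = 3.230×10^5 Pa
3.230×10^5 Pa × (1 atm / 1.013×10^5 Pa) = 3.188 atm

3.19 atm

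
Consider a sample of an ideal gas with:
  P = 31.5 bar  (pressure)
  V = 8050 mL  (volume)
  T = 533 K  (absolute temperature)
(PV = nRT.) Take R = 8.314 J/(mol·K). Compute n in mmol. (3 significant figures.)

5720 mmol

Rearranging PV = nRT for n: n = PV/(RT).
P = 31.5 bar = 3.150×10^6 Pa; V = 8050 mL = 0.008050 m³; T = 533 K; R = 8.314 J/(mol·K).
n = 5.722 mol
5.722 mol × (1 mmol / 0.001000 mol) = 5722 mmol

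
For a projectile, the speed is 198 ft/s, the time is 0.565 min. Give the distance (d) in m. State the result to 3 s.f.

Solving v = d/t for d: d = v·t.
v = 198 ft/s = 60.35 m/s; t = 0.565 min = 33.90 s.
d = 2046 m

2050 m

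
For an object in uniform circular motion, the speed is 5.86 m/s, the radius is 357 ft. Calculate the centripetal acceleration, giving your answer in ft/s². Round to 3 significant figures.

a is given directly by: a = v²/r.
v = 5.86 m/s; r = 357 ft = 108.8 m.
a = 0.3156 m/s²
0.3156 m/s² × (1 ft/s² / 0.3048 m/s²) = 1.035 ft/s²

1.04 ft/s²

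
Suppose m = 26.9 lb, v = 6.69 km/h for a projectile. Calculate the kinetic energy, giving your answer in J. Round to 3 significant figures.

Directly: KE = ½mv².
m = 26.9 lb = 12.20 kg; v = 6.69 km/h = 1.858 m/s.
KE = 21.07 J

21.1 J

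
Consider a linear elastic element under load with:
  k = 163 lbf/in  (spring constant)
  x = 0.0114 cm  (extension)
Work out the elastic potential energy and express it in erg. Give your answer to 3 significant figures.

1850 erg

U is given directly by: U = ½kx².
k = 163 lbf/in = 28546 N/m; x = 0.0114 cm = 1.140×10^-4 m.
U = 1.855×10^-4 J
1.855×10^-4 J × (1 erg / 1.000×10^-7 J) = 1855 erg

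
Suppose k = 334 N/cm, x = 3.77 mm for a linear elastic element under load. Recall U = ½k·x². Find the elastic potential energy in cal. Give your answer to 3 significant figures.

U is given directly by: U = ½kx².
k = 334 N/cm = 33400 N/m; x = 3.77 mm = 0.003770 m.
U = 0.2374 J
0.2374 J × (1 cal / 4.184 J) = 0.05673 cal

0.0567 cal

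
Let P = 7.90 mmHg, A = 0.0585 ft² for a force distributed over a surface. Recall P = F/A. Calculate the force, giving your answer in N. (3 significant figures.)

5.72 N

Solving P = F/A for F: F = P·A.
P = 7.90 mmHg = 1053 Pa; A = 0.0585 ft² = 0.005435 m².
F = 5.724 N  (the unit combination reduces to kg·m/s² = N)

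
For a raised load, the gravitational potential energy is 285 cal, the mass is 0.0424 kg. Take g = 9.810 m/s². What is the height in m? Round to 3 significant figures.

Rearranging PE = m·g·h for h: h = PE/(m·g).
PE = 285 cal = 1192 J; m = 0.0424 kg; g = 9.810 m/s².
h = 2867 m

2870 m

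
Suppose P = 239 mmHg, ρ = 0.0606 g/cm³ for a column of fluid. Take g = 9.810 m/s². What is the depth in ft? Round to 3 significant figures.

Rearranging P = ρ·g·h for h: h = P/(ρ·g).
P = 239 mmHg = 31864 Pa; ρ = 0.0606 g/cm³ = 60.60 kg/m³; g = 9.810 m/s².
h = 53.60 m
53.60 m × (1 ft / 0.3048 m) = 175.9 ft

176 ft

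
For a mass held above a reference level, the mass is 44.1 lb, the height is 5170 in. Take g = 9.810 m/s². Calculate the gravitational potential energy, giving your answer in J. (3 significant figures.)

Directly: PE = mgh.
m = 44.1 lb = 20.00 kg; h = 5170 in = 131.3 m; g = 9.810 m/s².
PE = 25769 J

25800 J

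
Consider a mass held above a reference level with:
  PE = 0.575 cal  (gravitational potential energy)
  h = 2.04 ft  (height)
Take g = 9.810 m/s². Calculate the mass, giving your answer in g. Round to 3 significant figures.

394 g

Rearranging PE = m·g·h for m: m = PE/(g·h).
PE = 0.575 cal = 2.406 J; h = 2.04 ft = 0.6218 m; g = 9.810 m/s².
m = 0.3944 kg
0.3944 kg × (1 g / 0.001000 kg) = 394.4 g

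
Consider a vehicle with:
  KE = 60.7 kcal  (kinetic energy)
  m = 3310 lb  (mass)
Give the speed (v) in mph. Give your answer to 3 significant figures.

41.1 mph

Solving KE = ½mv² for v: v = √(2·KE/m).
KE = 60.7 kcal = 2.540×10^5 J; m = 3310 lb = 1501 kg.
v = 18.39 m/s
18.39 m/s × (1 mph / 0.4470 m/s) = 41.14 mph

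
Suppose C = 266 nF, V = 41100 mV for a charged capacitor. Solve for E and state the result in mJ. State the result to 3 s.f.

E is given directly by: E = ½CV².
C = 266 nF = 2.660×10^-7 F; V = 41100 mV = 41.10 V.
E = 2.247×10^-4 J
2.247×10^-4 J × (1 mJ / 0.001000 J) = 0.2247 mJ

0.225 mJ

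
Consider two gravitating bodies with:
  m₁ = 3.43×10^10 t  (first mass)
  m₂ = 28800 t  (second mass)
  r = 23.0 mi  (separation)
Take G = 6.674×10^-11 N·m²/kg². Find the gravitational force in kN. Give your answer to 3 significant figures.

From Newton's law of gravitation: F = Gm₁m₂/r².
m₁ = 3.43×10^10 t = 3.430×10^13 kg; m₂ = 28800 t = 2.880×10^7 kg; r = 23.0 mi = 37015 m; G = 6.674×10^-11 N·m²/kg².
F = 48.12 N  (the unit combination reduces to kg·m/s² = N)
48.12 N × (1 kN / 1000 N) = 0.04812 kN

0.0481 kN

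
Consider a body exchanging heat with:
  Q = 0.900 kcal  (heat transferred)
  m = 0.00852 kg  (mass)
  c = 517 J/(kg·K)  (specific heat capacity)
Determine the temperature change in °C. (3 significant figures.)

855 °C

Rearranging: ΔT = Q/(m·c).
Q = 0.900 kcal = 3766 J; m = 0.00852 kg; c = 517 J/(kg·K).
ΔT = 854.9 K
Since 1 °C = 1 K, 854.9 °C.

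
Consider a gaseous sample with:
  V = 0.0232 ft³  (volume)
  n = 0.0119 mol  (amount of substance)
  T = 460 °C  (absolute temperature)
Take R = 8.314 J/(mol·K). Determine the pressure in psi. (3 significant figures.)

From the ideal-gas law: P = nRT/V.
V = 0.0232 ft³ = 6.570×10^-4 m³; n = 0.0119 mol; T = 460 °C = 733.1 K; R = 8.314 J/(mol·K).
P = 1.104×10^5 Pa  (the unit combination reduces to kg/(m·s²) = Pa)
1.104×10^5 Pa × (1 psi / 6895 Pa) = 16.01 psi

16.0 psi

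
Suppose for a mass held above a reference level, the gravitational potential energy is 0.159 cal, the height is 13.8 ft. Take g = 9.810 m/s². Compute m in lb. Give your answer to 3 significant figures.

Solving PE = m·g·h for m: m = PE/(g·h).
PE = 0.159 cal = 0.6653 J; h = 13.8 ft = 4.206 m; g = 9.810 m/s².
m = 0.01612 kg
0.01612 kg × (1 lb / 0.4536 kg) = 0.03554 lb

0.0355 lb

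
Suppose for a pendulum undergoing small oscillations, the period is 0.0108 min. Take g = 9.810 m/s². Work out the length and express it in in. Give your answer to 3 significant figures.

4.11 in

Rearranging T = 2π√(L/g) for L: L = g·(T/2π)².
T = 0.0108 min = 0.6480 s; g = 9.810 m/s².
L = 0.1043 m
0.1043 m × (1 in / 0.02540 m) = 4.108 in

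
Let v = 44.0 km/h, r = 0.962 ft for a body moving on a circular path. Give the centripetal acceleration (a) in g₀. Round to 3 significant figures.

52.0 g₀

a is given directly by: a = v²/r.
v = 44.0 km/h = 12.22 m/s; r = 0.962 ft = 0.2932 m.
a = 509.5 m/s²
509.5 m/s² × (1 g₀ / 9.807 m/s²) = 51.95 g₀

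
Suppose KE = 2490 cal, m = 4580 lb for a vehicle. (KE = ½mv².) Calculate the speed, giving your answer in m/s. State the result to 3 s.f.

3.17 m/s

Rearranging KE = ½mv² for v: v = √(2·KE/m).
KE = 2490 cal = 10418 J; m = 4580 lb = 2077 kg.
v = 3.167 m/s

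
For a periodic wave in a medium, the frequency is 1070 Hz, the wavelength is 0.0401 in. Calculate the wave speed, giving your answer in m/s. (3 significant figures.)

Directly: v = fλ.
f = 1070 Hz; λ = 0.0401 in = 0.001019 m.
v = 1.090 m/s

1.09 m/s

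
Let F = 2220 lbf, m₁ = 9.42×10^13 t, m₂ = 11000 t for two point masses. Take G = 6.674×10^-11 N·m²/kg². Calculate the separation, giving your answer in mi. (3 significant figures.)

From Newton's law of gravitation: r = √(G·m₁m₂/F).
F = 2220 lbf = 9875 N; m₁ = 9.42×10^13 t = 9.420×10^16 kg; m₂ = 11000 t = 1.100×10^7 kg; G = 6.674×10^-11 N·m²/kg².
r = 83685 m
83685 m × (1 mi / 1609 m) = 52.00 mi

52.0 mi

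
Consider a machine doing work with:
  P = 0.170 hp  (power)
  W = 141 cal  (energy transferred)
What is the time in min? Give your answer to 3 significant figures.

Rearranging P = W/t for t: t = W/P.
P = 0.170 hp = 126.8 W; W = 141 cal = 589.9 J.
t = 4.654 s
4.654 s × (1 min / 60.00 s) = 0.07756 min

0.0776 min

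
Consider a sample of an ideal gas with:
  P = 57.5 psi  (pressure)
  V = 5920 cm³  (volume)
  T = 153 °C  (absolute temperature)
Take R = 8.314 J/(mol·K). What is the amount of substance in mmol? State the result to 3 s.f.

From the ideal-gas law: n = PV/(RT).
P = 57.5 psi = 3.964×10^5 Pa; V = 5920 cm³ = 0.005920 m³; T = 153 °C = 426.1 K; R = 8.314 J/(mol·K).
n = 0.6624 mol
0.6624 mol × (1 mmol / 0.001000 mol) = 662.4 mmol

662 mmol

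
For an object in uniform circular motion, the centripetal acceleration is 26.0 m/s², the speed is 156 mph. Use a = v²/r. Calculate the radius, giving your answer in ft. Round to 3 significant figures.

614 ft

Rearranging: r = v²/a.
a = 26.0 m/s²; v = 156 mph = 69.74 m/s.
r = 187.1 m
187.1 m × (1 ft / 0.3048 m) = 613.7 ft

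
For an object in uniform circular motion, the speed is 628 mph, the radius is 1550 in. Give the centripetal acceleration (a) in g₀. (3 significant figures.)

Directly: a = v²/r.
v = 628 mph = 280.7 m/s; r = 1550 in = 39.37 m.
a = 2002 m/s²
2002 m/s² × (1 g₀ / 9.807 m/s²) = 204.1 g₀

204 g₀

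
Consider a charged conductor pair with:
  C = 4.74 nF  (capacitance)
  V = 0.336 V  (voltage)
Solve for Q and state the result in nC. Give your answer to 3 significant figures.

Rearranging C = Q/V for Q: Q = CV.
C = 4.74 nF = 4.740×10^-9 F; V = 0.336 V.
Q = 1.593×10^-9 C
1.593×10^-9 C × (1 nC / 1.000×10^-9 C) = 1.593 nC

1.59 nC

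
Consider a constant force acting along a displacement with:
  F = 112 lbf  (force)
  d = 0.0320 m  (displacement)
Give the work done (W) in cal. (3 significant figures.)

W is given directly by: W = F·d.
F = 112 lbf = 498.2 N; d = 0.0320 m.
W = 15.94 J
15.94 J × (1 cal / 4.184 J) = 3.810 cal

3.81 cal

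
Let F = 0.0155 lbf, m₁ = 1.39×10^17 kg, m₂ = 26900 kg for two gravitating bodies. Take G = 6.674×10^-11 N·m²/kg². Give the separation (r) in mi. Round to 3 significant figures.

From Newton's law of gravitation: r = √(G·m₁m₂/F).
F = 0.0155 lbf = 0.06895 N; m₁ = 1.39×10^17 kg; m₂ = 26900 kg; G = 6.674×10^-11 N·m²/kg².
r = 1.902×10^6 m
1.902×10^6 m × (1 mi / 1609 m) = 1182 mi

1180 mi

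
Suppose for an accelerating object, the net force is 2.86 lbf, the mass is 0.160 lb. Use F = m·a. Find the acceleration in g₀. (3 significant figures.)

17.9 g₀

Solving F = m·a for a: a = F/m.
F = 2.86 lbf = 12.72 N; m = 0.160 lb = 0.07257 kg.
a = 175.3 m/s²
175.3 m/s² × (1 g₀ / 9.807 m/s²) = 17.87 g₀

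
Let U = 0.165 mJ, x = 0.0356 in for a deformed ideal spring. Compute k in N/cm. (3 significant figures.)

Rearranging: k = 2U/x².
U = 0.165 mJ = 1.650×10^-4 J; x = 0.0356 in = 9.042×10^-4 m.
k = 403.6 N/m
403.6 N/m × (1 N/cm / 100.0 N/m) = 4.036 N/cm

4.04 N/cm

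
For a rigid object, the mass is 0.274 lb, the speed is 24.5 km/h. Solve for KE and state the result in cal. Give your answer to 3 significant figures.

Directly: KE = ½mv².
m = 0.274 lb = 0.1243 kg; v = 24.5 km/h = 6.806 m/s.
KE = 2.878 J
2.878 J × (1 cal / 4.184 J) = 0.6879 cal

0.688 cal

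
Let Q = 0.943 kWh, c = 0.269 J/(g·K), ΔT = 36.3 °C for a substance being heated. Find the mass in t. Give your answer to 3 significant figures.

0.348 t

Solving Q = m·c·ΔT for m: m = Q/(c·ΔT).
Q = 0.943 kWh = 3.395×10^6 J; c = 0.269 J/(g·K) = 269.0 J/(kg·K); ΔT = 36.3 °C = 36.30 K.
m = 347.7 kg
347.7 kg × (1 t / 1000 kg) = 0.3477 t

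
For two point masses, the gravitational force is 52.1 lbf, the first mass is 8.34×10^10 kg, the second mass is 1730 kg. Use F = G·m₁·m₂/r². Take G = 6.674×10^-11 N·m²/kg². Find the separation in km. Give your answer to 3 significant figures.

0.00645 km

Rearranging F = G·m₁·m₂/r² for r: r = √(G·m₁m₂/F).
F = 52.1 lbf = 231.8 N; m₁ = 8.34×10^10 kg; m₂ = 1730 kg; G = 6.674×10^-11 N·m²/kg².
r = 6.446 m
6.446 m × (1 km / 1000 m) = 0.006446 km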